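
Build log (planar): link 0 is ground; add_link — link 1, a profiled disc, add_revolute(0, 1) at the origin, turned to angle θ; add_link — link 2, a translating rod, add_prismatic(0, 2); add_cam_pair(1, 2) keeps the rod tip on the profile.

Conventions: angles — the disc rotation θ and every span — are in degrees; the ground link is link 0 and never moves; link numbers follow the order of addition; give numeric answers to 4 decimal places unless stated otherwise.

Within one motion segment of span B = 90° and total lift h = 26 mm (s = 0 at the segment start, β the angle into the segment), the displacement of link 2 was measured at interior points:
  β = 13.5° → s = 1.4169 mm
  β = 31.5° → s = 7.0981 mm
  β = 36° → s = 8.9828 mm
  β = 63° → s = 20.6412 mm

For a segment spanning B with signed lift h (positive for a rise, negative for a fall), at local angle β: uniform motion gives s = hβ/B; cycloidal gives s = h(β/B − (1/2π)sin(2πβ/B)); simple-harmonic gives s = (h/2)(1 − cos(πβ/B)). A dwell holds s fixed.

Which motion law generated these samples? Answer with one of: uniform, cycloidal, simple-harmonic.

candidates at β/B = r: uniform s = h·r (linear in β); cycloidal s = h·(r − sin(2πr)/(2π)); simple-harmonic s = (h/2)(1 − cos(πr))
β=13.5°: printed 1.4169 | uniform 3.9000, cycloidal 0.5523, simple-harmonic 1.4169
β=31.5°: printed 7.0981 | uniform 9.1000, cycloidal 5.7523, simple-harmonic 7.0981
β=36°: printed 8.9828 | uniform 10.4000, cycloidal 7.9677, simple-harmonic 8.9828
β=63°: printed 20.6412 | uniform 18.2000, cycloidal 22.1355, simple-harmonic 20.6412
only one law matches every sample → simple-harmonic

simple-harmonic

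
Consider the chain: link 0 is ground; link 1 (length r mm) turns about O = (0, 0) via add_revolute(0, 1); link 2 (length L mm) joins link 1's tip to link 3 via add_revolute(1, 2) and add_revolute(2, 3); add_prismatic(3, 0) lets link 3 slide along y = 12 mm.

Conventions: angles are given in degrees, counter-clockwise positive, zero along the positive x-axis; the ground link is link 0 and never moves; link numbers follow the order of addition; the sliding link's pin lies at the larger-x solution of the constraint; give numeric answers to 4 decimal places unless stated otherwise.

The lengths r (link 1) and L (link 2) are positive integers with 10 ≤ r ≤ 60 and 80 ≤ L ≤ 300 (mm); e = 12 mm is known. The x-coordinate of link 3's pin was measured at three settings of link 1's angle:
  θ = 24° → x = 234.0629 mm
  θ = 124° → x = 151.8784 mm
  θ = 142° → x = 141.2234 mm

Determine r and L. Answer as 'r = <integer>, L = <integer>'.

constraint per measurement: (x − r cos θ)² + (r sin θ − e)² = L²
subtracting the θ₁ and θ₂ equations cancels the r² and L² terms:
r = (x₁² − x₂²) / (2[(x₁cos θ₁ + e sin θ₁) − (x₂cos θ₂ + e sin θ₂)]) = 54.0000 → r = 54
L² = (x₁ − r cos θ₁)² + (r sin θ₁ − e)² = 34224.9838 → L = 185.0000 → L = 185
check at θ₃=142°: x = 141.2234 (printed 141.2234) ✓

r = 54, L = 185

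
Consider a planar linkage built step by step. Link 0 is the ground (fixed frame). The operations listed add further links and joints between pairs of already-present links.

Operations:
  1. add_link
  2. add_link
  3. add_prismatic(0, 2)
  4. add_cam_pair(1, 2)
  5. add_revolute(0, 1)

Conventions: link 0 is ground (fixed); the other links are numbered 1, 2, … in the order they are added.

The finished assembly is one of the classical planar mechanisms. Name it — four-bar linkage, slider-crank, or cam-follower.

links: 3 (incl. ground); joints: 1 revolute, 1 prismatic, 1 higher (cam) pair, forming one closed loop
3 links, revolute + prismatic + higher pair in one loop → cam-follower

cam-follower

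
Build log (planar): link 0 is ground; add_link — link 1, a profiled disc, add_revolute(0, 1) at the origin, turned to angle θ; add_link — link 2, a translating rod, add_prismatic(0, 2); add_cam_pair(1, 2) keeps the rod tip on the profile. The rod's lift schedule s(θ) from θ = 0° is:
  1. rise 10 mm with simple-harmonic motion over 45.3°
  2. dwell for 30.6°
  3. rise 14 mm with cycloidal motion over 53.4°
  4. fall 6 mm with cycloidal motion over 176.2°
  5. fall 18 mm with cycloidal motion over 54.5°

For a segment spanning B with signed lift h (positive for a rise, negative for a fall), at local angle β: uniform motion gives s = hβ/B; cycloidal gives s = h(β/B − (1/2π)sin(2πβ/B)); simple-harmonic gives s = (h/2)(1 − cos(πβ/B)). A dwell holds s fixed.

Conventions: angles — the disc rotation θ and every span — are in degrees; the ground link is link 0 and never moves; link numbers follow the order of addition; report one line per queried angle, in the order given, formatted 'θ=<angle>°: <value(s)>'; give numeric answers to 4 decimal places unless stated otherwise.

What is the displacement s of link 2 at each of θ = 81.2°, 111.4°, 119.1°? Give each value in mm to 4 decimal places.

seg 1 [0°–45.3°] simple-harmonic, h=10: full span → s += 10 → s = 10.0000
seg 2 [45.3°–75.9°] dwell: s stays 10.0000
seg 3 [75.9°–129.3°] cycloidal, h=14: θ=81.2° here. β=5.3, B=53.4. 14·(0.0993 − sin(2π·0.0993)/(2π)) = 0.0883 → s = 10.0883
seg 3 [75.9°–129.3°] cycloidal, h=14: θ=111.4° here. β=35.5, B=53.4. 14·(0.6648 − sin(2π·0.6648)/(2π)) = 11.2235 → s = 21.2235
seg 3 [75.9°–129.3°] cycloidal, h=14: θ=119.1° here. β=43.2, B=53.4. 14·(0.8090 − sin(2π·0.8090)/(2π)) = 13.4027 → s = 23.4027

θ=81.2°: 10.0883
θ=111.4°: 21.2235
θ=119.1°: 23.4027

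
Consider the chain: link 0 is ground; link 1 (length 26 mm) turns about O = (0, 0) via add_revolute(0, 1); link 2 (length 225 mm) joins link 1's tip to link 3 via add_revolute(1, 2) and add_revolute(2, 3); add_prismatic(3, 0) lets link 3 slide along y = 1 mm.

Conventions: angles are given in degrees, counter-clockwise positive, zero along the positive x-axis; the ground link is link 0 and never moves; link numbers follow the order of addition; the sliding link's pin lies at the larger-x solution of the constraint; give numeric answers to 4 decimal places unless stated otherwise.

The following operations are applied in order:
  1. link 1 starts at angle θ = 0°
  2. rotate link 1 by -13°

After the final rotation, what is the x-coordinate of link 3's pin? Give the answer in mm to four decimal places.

geometry: r = 26 mm, L = 225 mm, e = 1 mm; θ starts at 0°
rotate link 1 by -13°: θ ← 0° -13° = -13°
crank pin P = (r cos θ, r sin θ) = (25.333622, -5.848727)
h = r sin θ − e = -5.848727 − 1 = -6.848727
x = r cos θ + √(L² − h²) = 25.333622 + 224.895742 = 250.229364

250.2294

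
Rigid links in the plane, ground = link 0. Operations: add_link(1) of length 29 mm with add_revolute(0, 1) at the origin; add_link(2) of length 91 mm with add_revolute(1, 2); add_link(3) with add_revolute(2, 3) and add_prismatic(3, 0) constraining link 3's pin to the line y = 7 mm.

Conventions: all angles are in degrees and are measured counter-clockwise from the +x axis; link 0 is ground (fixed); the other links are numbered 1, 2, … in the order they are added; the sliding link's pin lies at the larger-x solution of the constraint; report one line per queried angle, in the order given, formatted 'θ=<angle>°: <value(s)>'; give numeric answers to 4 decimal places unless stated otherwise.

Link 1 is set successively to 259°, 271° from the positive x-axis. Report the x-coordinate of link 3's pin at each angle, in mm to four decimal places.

geometry: r = 29 mm, L = 91 mm, e = 7 mm
θ=259°: crank pin P = (r cos θ, r sin θ) = (-5.533461, -28.467188)
θ=259°: h = r sin θ − e = -28.467188 − 7 = -35.467188
θ=259°: x = r cos θ + √(L² − h²) = -5.533461 + 83.803810 = 78.270349
θ=271°: crank pin P = (r cos θ, r sin θ) = (0.506120, -28.995583)
θ=271°: h = r sin θ − e = -28.995583 − 7 = -35.995583
θ=271°: x = r cos θ + √(L² − h²) = 0.506120 + 83.578215 = 84.084335

θ=259°: 78.2703
θ=271°: 84.0843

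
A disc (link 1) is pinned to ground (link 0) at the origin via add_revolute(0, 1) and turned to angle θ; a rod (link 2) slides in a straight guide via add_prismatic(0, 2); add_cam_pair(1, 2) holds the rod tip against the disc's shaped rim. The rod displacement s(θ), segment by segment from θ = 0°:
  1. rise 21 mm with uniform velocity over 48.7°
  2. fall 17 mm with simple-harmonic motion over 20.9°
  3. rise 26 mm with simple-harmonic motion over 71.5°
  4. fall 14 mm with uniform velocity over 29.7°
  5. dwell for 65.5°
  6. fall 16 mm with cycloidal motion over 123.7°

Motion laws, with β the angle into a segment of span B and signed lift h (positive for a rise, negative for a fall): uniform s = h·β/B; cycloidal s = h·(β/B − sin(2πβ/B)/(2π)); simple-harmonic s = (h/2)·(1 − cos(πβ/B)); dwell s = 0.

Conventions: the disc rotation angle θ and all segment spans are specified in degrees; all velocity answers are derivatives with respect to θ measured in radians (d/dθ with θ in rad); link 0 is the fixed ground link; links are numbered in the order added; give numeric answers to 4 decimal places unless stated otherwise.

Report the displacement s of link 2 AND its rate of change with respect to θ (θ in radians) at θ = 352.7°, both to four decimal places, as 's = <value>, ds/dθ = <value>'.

segment 1 (0° to 48.7°, uniform, h = 21) is passed completely: s = 0.0000 + (21) = 21.0000
segment 2 (48.7° to 69.6°, simple-harmonic, h = -17) is passed completely: s = 21.0000 + (-17) = 4.0000
segment 3 (69.6° to 141.1°, simple-harmonic, h = 26) is passed completely: s = 4.0000 + (26) = 30.0000
segment 4 (141.1° to 170.8°, uniform, h = -14) is passed completely: s = 30.0000 + (-14) = 16.0000
segment 5 (170.8° to 236.3°, dwell): s unchanged at 16.0000
θ = 352.7° falls in segment 6 (236.3° to 360°, cycloidal, h = -16): β = 352.7 − 236.3 = 116.4°, B = 123.7°; Δs = -16·(0.9410 − sin(2π·0.9410)/(2π)) = -15.9785; s = 16.0000 − 15.9785 = 0.0215
velocity in seg [236.3°–360°] (cycloidal), θ in radians: β = 116.4° = 2.0316 rad, B = 123.7° = 2.1590 rad; ds/dθ = (h/B)(1 − cos(2πβ/B)) = ((-16)/2.1590)(1 − cos(2π·0.9410)) = -0.503648 mm/rad

s = 0.0215, ds/dθ = -0.5036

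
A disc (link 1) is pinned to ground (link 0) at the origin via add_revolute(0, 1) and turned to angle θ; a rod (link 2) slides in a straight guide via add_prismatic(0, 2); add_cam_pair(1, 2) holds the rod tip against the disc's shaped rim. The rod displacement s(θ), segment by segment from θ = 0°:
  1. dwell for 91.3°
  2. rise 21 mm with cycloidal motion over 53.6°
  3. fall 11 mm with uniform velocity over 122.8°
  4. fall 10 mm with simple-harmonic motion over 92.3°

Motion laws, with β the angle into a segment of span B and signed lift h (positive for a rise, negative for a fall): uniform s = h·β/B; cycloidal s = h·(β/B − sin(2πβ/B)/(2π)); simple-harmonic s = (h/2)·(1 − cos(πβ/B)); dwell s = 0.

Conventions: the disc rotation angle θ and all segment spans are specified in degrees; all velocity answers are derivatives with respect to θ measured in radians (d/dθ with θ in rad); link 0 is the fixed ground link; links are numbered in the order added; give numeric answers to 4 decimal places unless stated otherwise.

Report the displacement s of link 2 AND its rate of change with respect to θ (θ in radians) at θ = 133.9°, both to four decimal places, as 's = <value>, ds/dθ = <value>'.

segment 1 (0° to 91.3°, dwell): s unchanged at 0.0000
θ = 133.9° falls in segment 2 (91.3° to 144.9°, cycloidal, h = 21): β = 133.9 − 91.3 = 42.6°, B = 53.6°; Δs = 21·(0.7948 − sin(2π·0.7948)/(2π)) = 19.9012; s = 0.0000 + 19.9012 = 19.9012
velocity in seg [91.3°–144.9°] (cycloidal), θ in radians: β = 42.6° = 0.7435 rad, B = 53.6° = 0.9355 rad; ds/dθ = (h/B)(1 − cos(2πβ/B)) = (21/0.9355)(1 − cos(2π·0.7948)) = 16.215518 mm/rad

s = 19.9012, ds/dθ = 16.2155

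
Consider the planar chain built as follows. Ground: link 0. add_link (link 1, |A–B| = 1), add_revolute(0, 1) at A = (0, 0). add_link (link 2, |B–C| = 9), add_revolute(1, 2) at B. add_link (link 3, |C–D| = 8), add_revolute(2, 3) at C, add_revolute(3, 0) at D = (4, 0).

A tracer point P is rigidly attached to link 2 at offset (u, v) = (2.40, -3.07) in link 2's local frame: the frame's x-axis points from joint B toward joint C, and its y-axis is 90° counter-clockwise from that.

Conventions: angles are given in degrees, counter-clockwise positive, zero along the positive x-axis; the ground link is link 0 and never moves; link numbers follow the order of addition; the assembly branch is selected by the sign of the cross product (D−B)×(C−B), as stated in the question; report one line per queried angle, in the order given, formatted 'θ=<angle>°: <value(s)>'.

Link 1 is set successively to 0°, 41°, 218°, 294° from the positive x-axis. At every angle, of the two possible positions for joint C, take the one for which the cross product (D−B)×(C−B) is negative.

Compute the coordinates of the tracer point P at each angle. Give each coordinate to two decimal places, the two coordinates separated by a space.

A=(0,0), D=(4.00,0)
θ=0°: B = A + 1.00·(cos0°, sin0°) = (1.0000, 0.0000)
θ=0°: |BD| = 3.0000
θ=0°: circle(B,9.00) ∩ circle(D,8.00): a=4.3333, h=7.8881
θ=0°:   candidates: C₊=(5.3333,7.8881) cross=23.664; C₋=(5.3333,-7.8881) cross=-23.664
θ=0°:   branch - wants cross < 0 → take C=(5.3333,-7.8881) (cross=-23.664)
θ=0°: ex = (C−B)/|BC| = (0.4815,-0.8765); ey = (0.8765,0.4815)
θ=0°: P = B + 2.40·ex + -3.07·ey = (-0.5352,-3.5816)
θ=41°: B = A + 1.00·(cos41°, sin41°) = (0.7547, 0.6561)
θ=41°: |BD| = 3.3109
θ=41°: circle(B,9.00) ∩ circle(D,8.00): a=4.2227, h=7.9479
θ=41°:   candidates: C₊=(6.4686,7.6096) cross=26.315; C₋=(3.3188,-7.9709) cross=-26.315
θ=41°:   branch - wants cross < 0 → take C=(3.3188,-7.9709) (cross=-26.315)
θ=41°: ex = (C−B)/|BC| = (0.2849,-0.9586); ey = (0.9586,0.2849)
θ=41°: P = B + 2.40·ex + -3.07·ey = (-1.5043,-2.5191)
θ=218°: B = A + 1.00·(cos218°, sin218°) = (-0.7880, -0.6157)
θ=218°: |BD| = 4.8274
θ=218°: circle(B,9.00) ∩ circle(D,8.00): a=4.1745, h=7.9733
θ=218°:   candidates: C₊=(2.3355,7.8249) cross=38.491; C₋=(4.3693,-7.9915) cross=-38.491
θ=218°:   branch - wants cross < 0 → take C=(4.3693,-7.9915) (cross=-38.491)
θ=218°: ex = (C−B)/|BC| = (0.5730,-0.8195); ey = (0.8195,0.5730)
θ=218°: P = B + 2.40·ex + -3.07·ey = (-1.9287,-4.3417)
θ=294°: B = A + 1.00·(cos294°, sin294°) = (0.4067, -0.9135)
θ=294°: |BD| = 3.7076
θ=294°: circle(B,9.00) ∩ circle(D,8.00): a=4.1464, h=7.9880
θ=294°:   candidates: C₊=(2.4571,7.8498) cross=29.616; C₋=(6.3935,-7.6335) cross=-29.616
θ=294°:   branch - wants cross < 0 → take C=(6.3935,-7.6335) (cross=-29.616)
θ=294°: ex = (C−B)/|BC| = (0.6652,-0.7467); ey = (0.7467,0.6652)
θ=294°: P = B + 2.40·ex + -3.07·ey = (-0.2891,-4.7477)

θ=0°: -0.54 -3.58
θ=41°: -1.50 -2.52
θ=218°: -1.93 -4.34
θ=294°: -0.29 -4.75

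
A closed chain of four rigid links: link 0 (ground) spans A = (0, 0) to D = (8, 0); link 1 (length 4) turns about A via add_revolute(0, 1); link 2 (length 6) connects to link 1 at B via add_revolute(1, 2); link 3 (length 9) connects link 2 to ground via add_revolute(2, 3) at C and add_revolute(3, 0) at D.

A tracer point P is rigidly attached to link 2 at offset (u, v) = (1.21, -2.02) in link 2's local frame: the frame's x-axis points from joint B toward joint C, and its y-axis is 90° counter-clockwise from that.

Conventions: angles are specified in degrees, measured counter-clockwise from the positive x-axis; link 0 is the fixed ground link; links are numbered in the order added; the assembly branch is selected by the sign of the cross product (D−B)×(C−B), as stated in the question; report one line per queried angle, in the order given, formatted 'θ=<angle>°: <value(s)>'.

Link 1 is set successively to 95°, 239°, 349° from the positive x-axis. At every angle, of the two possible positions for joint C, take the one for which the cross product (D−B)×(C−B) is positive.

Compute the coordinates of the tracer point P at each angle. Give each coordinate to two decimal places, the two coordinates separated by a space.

A=(0,0), D=(8.00,0)
θ=95°: B = A + 4.00·(cos95°, sin95°) = (-0.3486, 3.9848)
θ=95°: |BD| = 9.2508
θ=95°: circle(B,6.00) ∩ circle(D,9.00): a=2.1932, h=5.5848
θ=95°:   candidates: C₊=(4.0363,8.0802) cross=51.664; C₋=(-0.7750,-2.0001) cross=-51.664
θ=95°:   branch + wants cross > 0 → take C=(4.0363,8.0802) (cross=51.664)
θ=95°: ex = (C−B)/|BC| = (0.7308,0.6826); ey = (-0.6826,0.7308)
θ=95°: P = B + 1.21·ex + -2.02·ey = (1.9145,3.3344)
θ=239°: B = A + 4.00·(cos239°, sin239°) = (-2.0602, -3.4287)
θ=239°: |BD| = 10.6284
θ=239°: circle(B,6.00) ∩ circle(D,9.00): a=3.1972, h=5.0772
θ=239°:   candidates: C₊=(-0.6717,2.4085) cross=53.962; C₋=(2.6040,-7.2030) cross=-53.962
θ=239°:   branch + wants cross > 0 → take C=(-0.6717,2.4085) (cross=53.962)
θ=239°: ex = (C−B)/|BC| = (0.2314,0.9729); ey = (-0.9729,0.2314)
θ=239°: P = B + 1.21·ex + -2.02·ey = (0.1850,-2.7189)
θ=349°: B = A + 4.00·(cos349°, sin349°) = (3.9265, -0.7632)
θ=349°: |BD| = 4.1444
θ=349°: circle(B,6.00) ∩ circle(D,9.00): a=-3.3569, h=4.9731
θ=349°:   candidates: C₊=(-0.2888,3.5066) cross=20.610; C₋=(1.5429,-6.2695) cross=-20.610
θ=349°:   branch + wants cross > 0 → take C=(-0.2888,3.5066) (cross=20.610)
θ=349°: ex = (C−B)/|BC| = (-0.7025,0.7116); ey = (-0.7116,-0.7025)
θ=349°: P = B + 1.21·ex + -2.02·ey = (4.5139,1.5170)

θ=95°: 1.91 3.33
θ=239°: 0.19 -2.72
θ=349°: 4.51 1.52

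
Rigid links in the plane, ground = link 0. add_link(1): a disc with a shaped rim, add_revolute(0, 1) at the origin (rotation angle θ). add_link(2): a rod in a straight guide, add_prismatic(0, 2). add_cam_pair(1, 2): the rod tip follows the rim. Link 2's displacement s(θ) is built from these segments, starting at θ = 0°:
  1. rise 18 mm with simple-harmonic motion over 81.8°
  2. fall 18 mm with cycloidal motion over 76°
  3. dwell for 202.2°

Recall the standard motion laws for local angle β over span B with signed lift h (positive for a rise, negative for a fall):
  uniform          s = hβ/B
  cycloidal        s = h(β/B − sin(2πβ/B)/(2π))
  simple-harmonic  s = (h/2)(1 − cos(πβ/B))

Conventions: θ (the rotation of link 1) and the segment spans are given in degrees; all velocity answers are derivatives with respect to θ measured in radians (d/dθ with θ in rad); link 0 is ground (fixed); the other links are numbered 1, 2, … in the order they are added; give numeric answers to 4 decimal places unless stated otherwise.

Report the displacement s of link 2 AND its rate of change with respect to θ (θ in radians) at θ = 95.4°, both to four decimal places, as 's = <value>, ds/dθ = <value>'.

segment 1 (0° to 81.8°, simple-harmonic, h = 18) is passed completely: s = 0.0000 + (18) = 18.0000
θ = 95.4° falls in segment 2 (81.8° to 157.8°, cycloidal, h = -18): β = 95.4 − 81.8 = 13.6°, B = 76°; Δs = -18·(0.1789 − sin(2π·0.1789)/(2π)) = -0.6370; s = 18.0000 − 0.6370 = 17.3630
velocity in seg [81.8°–157.8°] (cycloidal), θ in radians: β = 13.6° = 0.2374 rad, B = 76° = 1.3265 rad; ds/dθ = (h/B)(1 − cos(2πβ/B)) = ((-18)/1.3265)(1 − cos(2π·0.1789)) = -7.711124 mm/rad

s = 17.3630, ds/dθ = -7.7111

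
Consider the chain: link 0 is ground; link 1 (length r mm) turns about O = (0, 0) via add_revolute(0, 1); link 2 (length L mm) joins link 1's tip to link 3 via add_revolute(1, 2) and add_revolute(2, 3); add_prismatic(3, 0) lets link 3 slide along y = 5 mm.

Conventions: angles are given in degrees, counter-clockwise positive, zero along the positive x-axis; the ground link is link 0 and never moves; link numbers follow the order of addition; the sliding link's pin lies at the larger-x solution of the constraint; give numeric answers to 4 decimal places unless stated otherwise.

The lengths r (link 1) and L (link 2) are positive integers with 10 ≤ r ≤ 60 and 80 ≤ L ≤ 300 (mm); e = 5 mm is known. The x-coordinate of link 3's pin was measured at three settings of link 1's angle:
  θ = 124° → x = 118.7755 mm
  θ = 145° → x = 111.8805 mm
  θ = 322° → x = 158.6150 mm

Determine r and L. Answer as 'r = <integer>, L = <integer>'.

constraint per measurement: (x − r cos θ)² + (r sin θ − e)² = L²
subtracting the θ₁ and θ₂ equations cancels the r² and L² terms:
r = (x₁² − x₂²) / (2[(x₁cos θ₁ + e sin θ₁) − (x₂cos θ₂ + e sin θ₂)]) = 30.0002 → r = 30
L² = (x₁ − r cos θ₁)² + (r sin θ₁ − e)² = 18769.0131 → L = 137.0000 → L = 137
check at θ₃=322°: x = 158.6150 (printed 158.6150) ✓

r = 30, L = 137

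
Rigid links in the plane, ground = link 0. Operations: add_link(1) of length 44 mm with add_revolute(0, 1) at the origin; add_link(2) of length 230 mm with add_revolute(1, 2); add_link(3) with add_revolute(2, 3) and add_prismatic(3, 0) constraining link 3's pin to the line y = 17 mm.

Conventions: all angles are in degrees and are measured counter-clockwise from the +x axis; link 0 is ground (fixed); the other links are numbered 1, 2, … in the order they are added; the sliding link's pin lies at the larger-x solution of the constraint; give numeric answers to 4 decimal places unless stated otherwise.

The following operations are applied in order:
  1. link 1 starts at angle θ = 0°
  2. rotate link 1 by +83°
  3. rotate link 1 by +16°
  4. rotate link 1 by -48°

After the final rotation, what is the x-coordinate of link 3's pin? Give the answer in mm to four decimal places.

geometry: r = 44 mm, L = 230 mm, e = 17 mm; θ starts at 0°
rotate link 1 by +83°: θ ← 0° +83° = 83°
rotate link 1 by +16°: θ ← 83° +16° = 99°
rotate link 1 by -48°: θ ← 99° -48° = 51°
crank pin P = (r cos θ, r sin θ) = (27.690097, 34.194422)
h = r sin θ − e = 34.194422 − 17 = 17.194422
x = r cos θ + √(L² − h²) = 27.690097 + 229.356386 = 257.046483

257.0465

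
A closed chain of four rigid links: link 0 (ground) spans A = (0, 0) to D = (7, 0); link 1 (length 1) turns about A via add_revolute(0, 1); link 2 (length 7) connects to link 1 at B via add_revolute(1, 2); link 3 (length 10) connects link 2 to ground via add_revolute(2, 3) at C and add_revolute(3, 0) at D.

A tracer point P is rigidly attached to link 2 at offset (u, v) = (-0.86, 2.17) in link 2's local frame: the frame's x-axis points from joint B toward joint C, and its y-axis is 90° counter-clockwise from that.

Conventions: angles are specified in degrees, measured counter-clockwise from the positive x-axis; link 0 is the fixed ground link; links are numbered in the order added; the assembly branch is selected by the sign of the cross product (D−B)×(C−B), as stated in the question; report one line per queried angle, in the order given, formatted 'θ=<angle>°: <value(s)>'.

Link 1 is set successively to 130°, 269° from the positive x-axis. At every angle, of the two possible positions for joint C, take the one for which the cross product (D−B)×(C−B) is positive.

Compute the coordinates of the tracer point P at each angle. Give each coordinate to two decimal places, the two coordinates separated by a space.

A=(0,0), D=(7.00,0)
θ=130°: B = A + 1.00·(cos130°, sin130°) = (-0.6428, 0.7660)
θ=130°: |BD| = 7.6811
θ=130°: circle(B,7.00) ∩ circle(D,10.00): a=0.5207, h=6.9806
θ=130°:   candidates: C₊=(0.5715,7.6599) cross=53.619; C₋=(-0.8209,-6.2317) cross=-53.619
θ=130°:   branch + wants cross > 0 → take C=(0.5715,7.6599) (cross=53.619)
θ=130°: ex = (C−B)/|BC| = (0.1735,0.9848); ey = (-0.9848,0.1735)
θ=130°: P = B + -0.86·ex + 2.17·ey = (-2.9291,0.2955)
θ=269°: B = A + 1.00·(cos269°, sin269°) = (-0.0175, -0.9998)
θ=269°: |BD| = 7.0883
θ=269°: circle(B,7.00) ∩ circle(D,10.00): a=-0.0533, h=6.9998
θ=269°:   candidates: C₊=(-1.0576,5.9224) cross=49.617; C₋=(0.9171,-7.9372) cross=-49.617
θ=269°:   branch + wants cross > 0 → take C=(-1.0576,5.9224) (cross=49.617)
θ=269°: ex = (C−B)/|BC| = (-0.1486,0.9889); ey = (-0.9889,-0.1486)
θ=269°: P = B + -0.86·ex + 2.17·ey = (-2.0356,-2.1727)

θ=130°: -2.93 0.30
θ=269°: -2.04 -2.17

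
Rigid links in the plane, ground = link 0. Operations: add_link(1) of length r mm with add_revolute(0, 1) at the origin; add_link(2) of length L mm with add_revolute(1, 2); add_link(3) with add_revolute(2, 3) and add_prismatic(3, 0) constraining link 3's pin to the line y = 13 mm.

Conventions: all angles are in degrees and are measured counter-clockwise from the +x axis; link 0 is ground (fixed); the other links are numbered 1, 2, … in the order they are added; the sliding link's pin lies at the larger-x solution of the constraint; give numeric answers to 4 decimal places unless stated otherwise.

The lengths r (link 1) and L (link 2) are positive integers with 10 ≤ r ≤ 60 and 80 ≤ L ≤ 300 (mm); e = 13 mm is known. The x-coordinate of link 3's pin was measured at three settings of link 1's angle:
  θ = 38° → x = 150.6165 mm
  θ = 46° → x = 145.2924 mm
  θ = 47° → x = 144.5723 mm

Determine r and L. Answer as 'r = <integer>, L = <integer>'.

constraint per measurement: (x − r cos θ)² + (r sin θ − e)² = L²
subtracting the θ₁ and θ₂ equations cancels the r² and L² terms:
r = (x₁² − x₂²) / (2[(x₁cos θ₁ + e sin θ₁) − (x₂cos θ₂ + e sin θ₂)]) = 47.9997 → r = 48
L² = (x₁ − r cos θ₁)² + (r sin θ₁ − e)² = 12995.9921 → L = 114.0000 → L = 114
check at θ₃=47°: x = 144.5723 (printed 144.5723) ✓

r = 48, L = 114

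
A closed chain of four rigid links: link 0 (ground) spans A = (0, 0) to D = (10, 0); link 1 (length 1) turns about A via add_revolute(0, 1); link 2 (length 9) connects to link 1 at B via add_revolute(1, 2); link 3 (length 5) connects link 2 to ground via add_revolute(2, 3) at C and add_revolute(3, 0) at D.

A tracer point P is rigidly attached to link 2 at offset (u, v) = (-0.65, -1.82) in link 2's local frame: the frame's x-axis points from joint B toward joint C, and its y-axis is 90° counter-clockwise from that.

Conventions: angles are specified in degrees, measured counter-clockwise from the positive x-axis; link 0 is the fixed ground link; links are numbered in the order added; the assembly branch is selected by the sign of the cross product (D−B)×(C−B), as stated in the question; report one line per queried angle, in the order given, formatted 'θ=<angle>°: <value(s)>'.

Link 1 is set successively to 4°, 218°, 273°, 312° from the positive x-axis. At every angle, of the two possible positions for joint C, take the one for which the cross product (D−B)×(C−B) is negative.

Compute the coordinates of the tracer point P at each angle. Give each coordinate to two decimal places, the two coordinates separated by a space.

A=(0,0), D=(10.00,0)
θ=4°: B = A + 1.00·(cos4°, sin4°) = (0.9976, 0.0698)
θ=4°: |BD| = 9.0027
θ=4°: circle(B,9.00) ∩ circle(D,5.00): a=7.6115, h=4.8026
θ=4°:   candidates: C₊=(8.6461,4.8132) cross=43.236; C₋=(8.5717,-4.7916) cross=-43.236
θ=4°:   branch - wants cross < 0 → take C=(8.5717,-4.7916) (cross=-43.236)
θ=4°: ex = (C−B)/|BC| = (0.8416,-0.5402); ey = (0.5402,0.8416)
θ=4°: P = B + -0.65·ex + -1.82·ey = (-0.5325,-1.1108)
θ=218°: B = A + 1.00·(cos218°, sin218°) = (-0.7880, -0.6157)
θ=218°: |BD| = 10.8056
θ=218°: circle(B,9.00) ∩ circle(D,5.00): a=7.9940, h=4.1346
θ=218°:   candidates: C₊=(6.9575,3.9677) cross=44.677; C₋=(7.4286,-4.2881) cross=-44.677
θ=218°:   branch - wants cross < 0 → take C=(7.4286,-4.2881) (cross=-44.677)
θ=218°: ex = (C−B)/|BC| = (0.9130,-0.4081); ey = (0.4081,0.9130)
θ=218°: P = B + -0.65·ex + -1.82·ey = (-2.1241,-2.0120)
θ=273°: B = A + 1.00·(cos273°, sin273°) = (0.0523, -0.9986)
θ=273°: |BD| = 9.9977
θ=273°: circle(B,9.00) ∩ circle(D,5.00): a=7.7995, h=4.4909
θ=273°:   candidates: C₊=(7.3642,4.2489) cross=44.898; C₋=(8.2614,-4.6880) cross=-44.898
θ=273°:   branch - wants cross < 0 → take C=(8.2614,-4.6880) (cross=-44.898)
θ=273°: ex = (C−B)/|BC| = (0.9121,-0.4099); ey = (0.4099,0.9121)
θ=273°: P = B + -0.65·ex + -1.82·ey = (-1.2866,-2.3922)
θ=312°: B = A + 1.00·(cos312°, sin312°) = (0.6691, -0.7431)
θ=312°: |BD| = 9.3604
θ=312°: circle(B,9.00) ∩ circle(D,5.00): a=7.6715, h=4.7061
θ=312°:   candidates: C₊=(7.9428,4.5572) cross=44.051; C₋=(8.6901,-4.8254) cross=-44.051
θ=312°:   branch - wants cross < 0 → take C=(8.6901,-4.8254) (cross=-44.051)
θ=312°: ex = (C−B)/|BC| = (0.8912,-0.4536); ey = (0.4536,0.8912)
θ=312°: P = B + -0.65·ex + -1.82·ey = (-0.7357,-2.0703)

θ=4°: -0.53 -1.11
θ=218°: -2.12 -2.01
θ=273°: -1.29 -2.39
θ=312°: -0.74 -2.07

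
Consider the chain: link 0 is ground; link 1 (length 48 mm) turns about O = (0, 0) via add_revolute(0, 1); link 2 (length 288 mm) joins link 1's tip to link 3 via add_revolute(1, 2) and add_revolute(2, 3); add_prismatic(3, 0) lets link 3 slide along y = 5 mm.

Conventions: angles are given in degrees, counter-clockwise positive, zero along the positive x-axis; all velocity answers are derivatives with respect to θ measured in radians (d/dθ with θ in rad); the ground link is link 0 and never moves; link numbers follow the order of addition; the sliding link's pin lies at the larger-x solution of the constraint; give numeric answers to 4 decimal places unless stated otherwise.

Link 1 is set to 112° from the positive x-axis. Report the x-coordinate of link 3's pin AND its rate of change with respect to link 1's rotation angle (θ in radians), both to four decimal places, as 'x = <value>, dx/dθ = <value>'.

geometry: r = 48 mm, L = 288 mm, e = 5 mm
crank pin P = (r cos θ, r sin θ) = (-17.981116, 44.504825)
h = r sin θ − e = 44.504825 − 5 = 39.504825
x = r cos θ + √(L² − h²) = -17.981116 + 285.277705 = 267.296588
dx/dθ = −r sin θ − h·r cos θ/√(L² − h²) (θ in radians; h = 39.504825) = -42.014827

x = 267.2966, dx/dθ = -42.0148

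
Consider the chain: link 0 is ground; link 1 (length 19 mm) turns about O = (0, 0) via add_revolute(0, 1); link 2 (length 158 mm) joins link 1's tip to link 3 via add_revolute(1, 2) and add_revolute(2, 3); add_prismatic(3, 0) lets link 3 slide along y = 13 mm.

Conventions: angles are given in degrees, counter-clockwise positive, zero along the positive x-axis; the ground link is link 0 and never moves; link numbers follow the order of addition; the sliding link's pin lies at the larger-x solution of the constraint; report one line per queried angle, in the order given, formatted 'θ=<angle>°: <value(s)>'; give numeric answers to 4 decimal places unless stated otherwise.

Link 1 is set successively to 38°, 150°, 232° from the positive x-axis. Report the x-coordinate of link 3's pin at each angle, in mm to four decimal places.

geometry: r = 19 mm, L = 158 mm, e = 13 mm
θ=38°: crank pin P = (r cos θ, r sin θ) = (14.972204, 11.697568)
θ=38°: h = r sin θ − e = 11.697568 − 13 = -1.302432
θ=38°: x = r cos θ + √(L² − h²) = 14.972204 + 157.994632 = 172.966836
θ=150°: crank pin P = (r cos θ, r sin θ) = (-16.454483, 9.500000)
θ=150°: h = r sin θ − e = 9.500000 − 13 = -3.500000
θ=150°: x = r cos θ + √(L² − h²) = -16.454483 + 157.961229 = 141.506747
θ=232°: crank pin P = (r cos θ, r sin θ) = (-11.697568, -14.972204)
θ=232°: h = r sin θ − e = -14.972204 − 13 = -27.972204
θ=232°: x = r cos θ + √(L² − h²) = -11.697568 + 155.504199 = 143.806631

θ=38°: 172.9668
θ=150°: 141.5067
θ=232°: 143.8066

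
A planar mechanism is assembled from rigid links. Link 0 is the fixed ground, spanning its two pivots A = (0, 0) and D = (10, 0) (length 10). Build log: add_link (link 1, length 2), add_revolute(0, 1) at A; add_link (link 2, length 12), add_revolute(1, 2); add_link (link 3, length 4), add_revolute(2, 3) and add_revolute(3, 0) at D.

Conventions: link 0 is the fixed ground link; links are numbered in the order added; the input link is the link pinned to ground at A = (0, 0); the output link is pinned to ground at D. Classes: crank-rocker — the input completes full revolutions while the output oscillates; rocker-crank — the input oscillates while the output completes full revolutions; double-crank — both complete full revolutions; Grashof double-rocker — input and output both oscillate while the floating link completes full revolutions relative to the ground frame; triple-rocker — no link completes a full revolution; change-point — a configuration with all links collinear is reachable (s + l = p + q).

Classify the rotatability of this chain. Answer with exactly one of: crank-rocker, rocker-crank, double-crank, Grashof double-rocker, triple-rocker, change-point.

lengths: ground=10, input=2, coupler=12, output=4
sorted: s=2 (shortest), l=12 (longest), p+q=14
s + l = 14 vs p + q = 14
s + l = p + q → change-point (collinear configuration reachable)

change-point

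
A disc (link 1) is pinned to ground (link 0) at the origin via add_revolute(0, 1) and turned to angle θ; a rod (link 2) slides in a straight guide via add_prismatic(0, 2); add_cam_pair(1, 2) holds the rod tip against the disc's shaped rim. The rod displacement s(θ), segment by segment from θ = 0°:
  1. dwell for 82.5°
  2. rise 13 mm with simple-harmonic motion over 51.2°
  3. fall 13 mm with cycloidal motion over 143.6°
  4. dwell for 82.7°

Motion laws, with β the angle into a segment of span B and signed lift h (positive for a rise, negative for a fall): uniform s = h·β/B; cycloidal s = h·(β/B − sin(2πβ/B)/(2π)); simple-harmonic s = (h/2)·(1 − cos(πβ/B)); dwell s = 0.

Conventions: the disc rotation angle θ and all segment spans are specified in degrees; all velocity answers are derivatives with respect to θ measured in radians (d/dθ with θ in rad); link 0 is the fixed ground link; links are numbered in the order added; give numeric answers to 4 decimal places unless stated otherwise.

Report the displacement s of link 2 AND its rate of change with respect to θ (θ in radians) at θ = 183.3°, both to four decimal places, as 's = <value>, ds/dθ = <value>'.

segment 1 (0° to 82.5°, dwell): s unchanged at 0.0000
segment 2 (82.5° to 133.7°, simple-harmonic, h = 13) is passed completely: s = 0.0000 + (13) = 13.0000
θ = 183.3° falls in segment 3 (133.7° to 277.3°, cycloidal, h = -13): β = 183.3 − 133.7 = 49.6°, B = 143.6°; Δs = -13·(0.3454 − sin(2π·0.3454)/(2π)) = -2.7820; s = 13.0000 − 2.7820 = 10.2180
velocity in seg [133.7°–277.3°] (cycloidal), θ in radians: β = 49.6° = 0.8657 rad, B = 143.6° = 2.5063 rad; ds/dθ = (h/B)(1 − cos(2πβ/B)) = ((-13)/2.5063)(1 − cos(2π·0.3454)) = -8.113316 mm/rad

s = 10.2180, ds/dθ = -8.1133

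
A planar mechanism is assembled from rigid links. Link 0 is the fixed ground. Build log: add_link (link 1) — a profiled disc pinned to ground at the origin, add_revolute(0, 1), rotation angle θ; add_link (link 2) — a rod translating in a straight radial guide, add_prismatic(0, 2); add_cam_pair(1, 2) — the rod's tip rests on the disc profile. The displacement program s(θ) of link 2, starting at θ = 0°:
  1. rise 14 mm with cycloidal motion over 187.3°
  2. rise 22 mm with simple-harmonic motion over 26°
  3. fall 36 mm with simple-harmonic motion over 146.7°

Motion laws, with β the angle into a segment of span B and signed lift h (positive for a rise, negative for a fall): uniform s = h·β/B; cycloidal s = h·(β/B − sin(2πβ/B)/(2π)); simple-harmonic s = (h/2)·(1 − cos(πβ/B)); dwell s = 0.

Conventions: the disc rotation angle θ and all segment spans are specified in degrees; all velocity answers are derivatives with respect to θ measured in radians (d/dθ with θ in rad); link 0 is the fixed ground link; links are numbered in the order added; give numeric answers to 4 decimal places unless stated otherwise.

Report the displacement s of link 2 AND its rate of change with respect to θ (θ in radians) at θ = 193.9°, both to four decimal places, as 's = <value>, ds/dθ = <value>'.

seg 1 [0°–187.3°] cycloidal, h=14: full span → s += 14 → s = 14.0000
seg 2 [187.3°–213.3°] simple-harmonic, h=22: θ=193.9° here. β=6.6, B=26. 22/2·(1 − cos(π·0.2538)) = 3.3164 → s = 17.3164
velocity in seg [187.3°–213.3°] (simple-harmonic), θ in radians: β = 6.6° = 0.1152 rad, B = 26° = 0.4538 rad; ds/dθ = (πh/(2B)) sin(πβ/B) = (π·22/(2·0.4538)) sin(π·0.2538) = 54.495613 mm/rad

s = 17.3164, ds/dθ = 54.4956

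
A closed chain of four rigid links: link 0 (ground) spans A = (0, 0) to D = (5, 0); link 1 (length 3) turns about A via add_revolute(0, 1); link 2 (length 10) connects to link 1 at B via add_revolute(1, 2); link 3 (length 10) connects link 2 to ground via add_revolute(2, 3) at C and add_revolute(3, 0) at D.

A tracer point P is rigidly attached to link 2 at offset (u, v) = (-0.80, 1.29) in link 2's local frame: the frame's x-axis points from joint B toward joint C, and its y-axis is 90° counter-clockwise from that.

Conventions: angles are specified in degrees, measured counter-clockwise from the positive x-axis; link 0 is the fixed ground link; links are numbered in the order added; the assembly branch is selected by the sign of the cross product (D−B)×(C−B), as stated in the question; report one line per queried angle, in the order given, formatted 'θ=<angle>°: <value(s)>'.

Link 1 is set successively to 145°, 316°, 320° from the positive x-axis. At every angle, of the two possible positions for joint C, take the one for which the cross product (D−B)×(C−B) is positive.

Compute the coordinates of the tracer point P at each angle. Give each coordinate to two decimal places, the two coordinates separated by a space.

A=(0,0), D=(5.00,0)
θ=145°: B = A + 3.00·(cos145°, sin145°) = (-2.4575, 1.7207)
θ=145°: |BD| = 7.6534
θ=145°: circle(B,10.00) ∩ circle(D,10.00): a=3.8267, h=9.2389
θ=145°:   candidates: C₊=(3.3485,9.8627) cross=70.709; C₋=(-0.8059,-8.1419) cross=-70.709
θ=145°:   branch + wants cross > 0 → take C=(3.3485,9.8627) (cross=70.709)
θ=145°: ex = (C−B)/|BC| = (0.5806,0.8142); ey = (-0.8142,0.5806)
θ=145°: P = B + -0.80·ex + 1.29·ey = (-3.9722,1.8183)
θ=316°: B = A + 3.00·(cos316°, sin316°) = (2.1580, -2.0840)
θ=316°: |BD| = 3.5242
θ=316°: circle(B,10.00) ∩ circle(D,10.00): a=1.7621, h=9.8435
θ=316°:   candidates: C₊=(-2.2418,6.8961) cross=34.690; C₋=(9.3999,-8.9800) cross=-34.690
θ=316°:   branch + wants cross > 0 → take C=(-2.2418,6.8961) (cross=34.690)
θ=316°: ex = (C−B)/|BC| = (-0.4400,0.8980); ey = (-0.8980,-0.4400)
θ=316°: P = B + -0.80·ex + 1.29·ey = (1.3516,-3.3700)
θ=320°: B = A + 3.00·(cos320°, sin320°) = (2.2981, -1.9284)
θ=320°: |BD| = 3.3194
θ=320°: circle(B,10.00) ∩ circle(D,10.00): a=1.6597, h=9.8613
θ=320°:   candidates: C₊=(-2.0797,7.0625) cross=32.734; C₋=(9.3778,-8.9908) cross=-32.734
θ=320°:   branch + wants cross > 0 → take C=(-2.0797,7.0625) (cross=32.734)
θ=320°: ex = (C−B)/|BC| = (-0.4378,0.8991); ey = (-0.8991,-0.4378)
θ=320°: P = B + -0.80·ex + 1.29·ey = (1.4885,-3.2124)

θ=145°: -3.97 1.82
θ=316°: 1.35 -3.37
θ=320°: 1.49 -3.21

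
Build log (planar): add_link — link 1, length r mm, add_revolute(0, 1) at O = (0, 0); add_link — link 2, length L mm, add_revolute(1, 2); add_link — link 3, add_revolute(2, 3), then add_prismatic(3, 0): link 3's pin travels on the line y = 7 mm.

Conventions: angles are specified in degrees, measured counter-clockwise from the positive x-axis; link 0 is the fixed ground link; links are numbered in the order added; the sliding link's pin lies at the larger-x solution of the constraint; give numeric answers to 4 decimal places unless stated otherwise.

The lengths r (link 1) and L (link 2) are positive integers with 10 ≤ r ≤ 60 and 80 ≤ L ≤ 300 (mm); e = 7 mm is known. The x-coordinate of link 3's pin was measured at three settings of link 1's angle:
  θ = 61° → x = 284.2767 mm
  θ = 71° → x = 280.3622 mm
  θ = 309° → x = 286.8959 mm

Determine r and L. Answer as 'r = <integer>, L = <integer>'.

constraint per measurement: (x − r cos θ)² + (r sin θ − e)² = L²
subtracting the θ₁ and θ₂ equations cancels the r² and L² terms:
r = (x₁² − x₂²) / (2[(x₁cos θ₁ + e sin θ₁) − (x₂cos θ₂ + e sin θ₂)]) = 24.0004 → r = 24
L² = (x₁ − r cos θ₁)² + (r sin θ₁ − e)² = 74529.0062 → L = 273.0000 → L = 273
check at θ₃=309°: x = 286.8959 (printed 286.8959) ✓

r = 24, L = 273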